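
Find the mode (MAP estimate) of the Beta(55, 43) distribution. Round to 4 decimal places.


For Beta(a,b) with a,b > 1:
Mode = (a-1)/(a+b-2) = (55-1)/(98-2)
= 54/96 = 0.5625

0.5625


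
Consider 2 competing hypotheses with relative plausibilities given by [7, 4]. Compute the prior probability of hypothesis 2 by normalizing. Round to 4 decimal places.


Sum of weights = 7 + 4 = 11
Normalized prior for H2 = 4 / 11
= 0.3636

0.3636


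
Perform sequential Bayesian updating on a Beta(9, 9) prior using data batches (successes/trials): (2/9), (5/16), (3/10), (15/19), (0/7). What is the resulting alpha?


Accumulate successes: 25
Posterior alpha = prior alpha + sum of successes
= 9 + 25 = 34

34


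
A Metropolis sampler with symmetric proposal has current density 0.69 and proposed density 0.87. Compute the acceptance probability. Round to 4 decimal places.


For symmetric proposals, acceptance = min(1, pi(x*)/pi(x))
= min(1, 0.87/0.69)
= min(1, 1.2609) = 1.0

1.0


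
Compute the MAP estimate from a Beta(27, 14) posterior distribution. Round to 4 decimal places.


MAP = mode of Beta distribution
= (alpha - 1)/(alpha + beta - 2)
= (27-1)/(27+14-2)
= 26/39 = 0.6667

0.6667


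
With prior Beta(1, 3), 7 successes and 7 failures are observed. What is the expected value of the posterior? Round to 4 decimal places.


Posterior = Beta(8, 10)
E[theta] = alpha/(alpha+beta)
= 8/18 = 0.4444

0.4444


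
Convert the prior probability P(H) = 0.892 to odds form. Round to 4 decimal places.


P(not H) = 1 - 0.892 = 0.108
Odds = 0.892 / 0.108 = 8.2593

8.2593


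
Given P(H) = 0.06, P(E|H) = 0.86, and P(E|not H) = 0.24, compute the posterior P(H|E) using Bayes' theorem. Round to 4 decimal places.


By Bayes' theorem: P(H|E) = P(E|H)*P(H) / P(E)
P(E) = P(E|H)*P(H) + P(E|not H)*P(not H)
P(E) = 0.86*0.06 + 0.24*0.94 = 0.2772
P(H|E) = 0.86*0.06 / 0.2772 = 0.1861

0.1861


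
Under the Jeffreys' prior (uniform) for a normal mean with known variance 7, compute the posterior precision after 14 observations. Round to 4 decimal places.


Prior precision = 0 (flat prior).
Post. prec. = 0 + n/var = 14/7 = 2.0

2.0


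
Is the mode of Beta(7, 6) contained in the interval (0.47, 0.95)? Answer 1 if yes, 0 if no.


Mode = (a-1)/(a+b-2) = 6/11 = 0.5455
Interval: (0.47, 0.95)
Contains mode? 1

1


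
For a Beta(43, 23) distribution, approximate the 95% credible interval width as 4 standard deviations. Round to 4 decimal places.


Variance of Beta(a,b) = ab / ((a+b)^2 * (a+b+1))
= 43*23 / ((66)^2 * 67)
= 0.0034
SD = sqrt(0.0034) = 0.0582
Width = 4 * SD = 0.2329

0.2329


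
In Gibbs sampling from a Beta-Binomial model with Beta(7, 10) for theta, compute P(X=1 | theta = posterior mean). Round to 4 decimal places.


Posterior mean = alpha/(alpha+beta) = 7/17 = 0.4118
P(X=1|theta=mean) = theta = 0.4118

0.4118


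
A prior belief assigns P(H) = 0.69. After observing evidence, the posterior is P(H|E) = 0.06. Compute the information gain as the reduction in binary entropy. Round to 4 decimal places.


H(prior) = -0.69*log2(0.69) - 0.31*log2(0.31)
= 0.8932
H(post) = -0.06*log2(0.06) - 0.94*log2(0.94)
= 0.3274
IG = 0.8932 - 0.3274 = 0.5657

0.5657


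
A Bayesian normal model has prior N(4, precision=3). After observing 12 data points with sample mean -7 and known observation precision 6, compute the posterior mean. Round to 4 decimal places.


Posterior mean = (prior_precision * prior_mean + n * data_precision * data_mean) / (prior_precision + n * data_precision)
Numerator = 3*4 + 12*6*-7 = -492
Denominator = 3 + 12*6 = 75
Posterior mean = -6.56

-6.56


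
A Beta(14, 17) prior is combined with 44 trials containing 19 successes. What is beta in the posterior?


In conjugate updating:
beta_posterior = beta_prior + (n - k)
= 17 + (44 - 19)
= 17 + 25 = 42

42


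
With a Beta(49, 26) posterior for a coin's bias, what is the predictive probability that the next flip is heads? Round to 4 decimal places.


The predictive probability equals the posterior mean.
P(next = heads) = alpha / (alpha + beta)
= 49 / 75 = 0.6533

0.6533


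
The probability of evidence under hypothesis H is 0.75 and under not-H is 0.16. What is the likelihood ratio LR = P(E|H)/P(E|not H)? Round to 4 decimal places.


LR = 0.75 / 0.16
= 4.6875

4.6875


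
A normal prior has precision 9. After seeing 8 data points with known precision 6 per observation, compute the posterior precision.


In the conjugate normal model, precisions add:
tau_posterior = tau_prior + n * tau_data
= 9 + 8*6 = 57

57


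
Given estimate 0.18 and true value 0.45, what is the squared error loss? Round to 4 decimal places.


Squared error = (estimate - true)^2
Difference = -0.27
Loss = -0.27^2 = 0.0729

0.0729


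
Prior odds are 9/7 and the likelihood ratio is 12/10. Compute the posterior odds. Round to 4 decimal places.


Posterior odds = prior odds * likelihood ratio
= (9/7) * (12/10)
= 108 / 70
= 1.5429

1.5429


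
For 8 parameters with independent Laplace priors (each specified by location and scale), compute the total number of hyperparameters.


A Laplace prior has 2 hyperparameters per parameter.
Total = 8 * 2 = 16

16


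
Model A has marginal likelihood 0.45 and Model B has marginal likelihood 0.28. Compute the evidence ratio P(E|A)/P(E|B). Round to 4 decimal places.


Evidence ratio = P(E|A) / P(E|B)
= 0.45 / 0.28
= 1.6071

1.6071


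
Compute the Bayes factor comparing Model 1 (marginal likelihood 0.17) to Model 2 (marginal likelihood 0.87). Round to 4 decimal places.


BF12 = marginal likelihood of M1 / marginal likelihood of M2
= 0.17/0.87
= 0.1954

0.1954


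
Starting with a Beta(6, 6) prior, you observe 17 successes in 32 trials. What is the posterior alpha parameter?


For a Beta-Binomial conjugate model:
Posterior alpha = prior alpha + number of successes
= 6 + 17 = 23

23


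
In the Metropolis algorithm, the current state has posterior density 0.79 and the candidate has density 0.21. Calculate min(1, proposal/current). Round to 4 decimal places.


Ratio = 0.21/0.79 = 0.2658
Acceptance probability = min(1, 0.2658)
= 0.2658

0.2658


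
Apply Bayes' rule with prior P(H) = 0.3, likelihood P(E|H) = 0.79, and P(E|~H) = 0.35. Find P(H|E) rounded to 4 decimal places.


Step 1: Compute marginal P(E) = P(E|H)P(H) + P(E|~H)P(~H)
= 0.79*0.3 + 0.35*0.7 = 0.482
Step 2: P(H|E) = P(E|H)P(H)/P(E) = 0.237/0.482
= 0.4917

0.4917


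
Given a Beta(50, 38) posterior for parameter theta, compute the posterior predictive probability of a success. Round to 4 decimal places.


For a Beta-Bernoulli model, the predictive probability is the mean:
P(success) = 50/(50+38) = 50/88 = 0.5682

0.5682


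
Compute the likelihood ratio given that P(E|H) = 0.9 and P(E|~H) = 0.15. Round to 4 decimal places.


LR = P(E|H) / P(E|~H)
= 0.9 / 0.15 = 6.0

6.0


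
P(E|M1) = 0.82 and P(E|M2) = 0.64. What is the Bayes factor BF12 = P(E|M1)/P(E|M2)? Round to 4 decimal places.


Bayes factor BF12 = P(E|M1) / P(E|M2)
= 0.82 / 0.64
= 1.2812

1.2812


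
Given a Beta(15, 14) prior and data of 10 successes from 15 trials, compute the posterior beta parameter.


Number of failures = 15 - 10 = 5
Posterior beta = 14 + 5 = 19

19


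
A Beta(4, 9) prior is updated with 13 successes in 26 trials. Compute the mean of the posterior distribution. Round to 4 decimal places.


After update: Beta(17, 22)
Mean = 17 / (17 + 22) = 17 / 39
= 0.4359

0.4359


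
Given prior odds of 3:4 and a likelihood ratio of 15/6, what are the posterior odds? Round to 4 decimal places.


Posterior odds = prior odds * LR
Prior odds = 3/4 = 0.75
LR = 15/6 = 2.5
Posterior odds = 0.75 * 2.5 = 1.875

1.875


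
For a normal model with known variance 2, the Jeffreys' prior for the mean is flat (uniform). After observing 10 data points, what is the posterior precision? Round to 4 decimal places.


Jeffreys' prior for normal mean (known variance) is flat.
Prior precision = 0.
Posterior precision = prior_prec + n/sigma^2 = 0 + 10/2
= 5.0

5.0


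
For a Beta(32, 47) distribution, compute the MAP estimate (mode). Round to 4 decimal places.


MAP = mode = (a-1)/(a+b-2)
= (32-1)/(32+47-2)
= 31/77 = 0.4026

0.4026


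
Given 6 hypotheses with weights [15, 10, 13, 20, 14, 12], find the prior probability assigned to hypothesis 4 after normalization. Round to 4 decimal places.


To normalize, divide each weight by the sum of all weights.
Sum = 84
Prior(H4) = 20/84 = 0.2381

0.2381


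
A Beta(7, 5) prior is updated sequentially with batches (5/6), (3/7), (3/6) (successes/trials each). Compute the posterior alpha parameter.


Sequential conjugate updating is equivalent to a single batch update.
Total successes across all batches = 11
alpha_posterior = alpha_prior + total_successes = 7 + 11
= 18

18


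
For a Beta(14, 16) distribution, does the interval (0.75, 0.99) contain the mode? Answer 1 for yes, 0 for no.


Mode of Beta(a,b) = (a-1)/(a+b-2)
= (14-1)/(14+16-2) = 0.4643
Check: 0.75 <= 0.4643 <= 0.99?
Result: 0

0


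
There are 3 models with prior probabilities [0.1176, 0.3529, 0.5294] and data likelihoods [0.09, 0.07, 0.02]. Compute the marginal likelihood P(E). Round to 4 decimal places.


P(E) = sum over models of P(M_i) * P(E|M_i)
= 0.1176*0.09 + 0.3529*0.07 + 0.5294*0.02
= 0.0459

0.0459


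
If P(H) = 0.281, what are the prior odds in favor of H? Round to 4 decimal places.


Prior odds = P(H) / (1 - P(H))
= 0.281 / 0.719
= 0.3908

0.3908


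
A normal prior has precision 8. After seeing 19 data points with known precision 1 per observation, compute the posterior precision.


In the conjugate normal model, precisions add:
tau_posterior = tau_prior + n * tau_data
= 8 + 19*1 = 27

27


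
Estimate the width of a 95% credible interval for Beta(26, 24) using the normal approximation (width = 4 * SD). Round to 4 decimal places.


For Beta(a,b): Var = ab/((a+b)^2(a+b+1))
Var = 0.0049, SD = 0.07
Approximate 95% CI width = 4 * 0.07 = 0.2798

0.2798


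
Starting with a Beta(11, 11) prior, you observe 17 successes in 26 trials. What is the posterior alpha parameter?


For a Beta-Binomial conjugate model:
Posterior alpha = prior alpha + number of successes
= 11 + 17 = 28

28


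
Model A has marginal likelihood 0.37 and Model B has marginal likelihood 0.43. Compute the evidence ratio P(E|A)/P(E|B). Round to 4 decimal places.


Evidence ratio = P(E|A) / P(E|B)
= 0.37 / 0.43
= 0.8605

0.8605


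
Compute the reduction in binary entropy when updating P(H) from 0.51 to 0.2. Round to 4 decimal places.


H_before = -p*log2(p) - (1-p)*log2(1-p) for p=0.51: 0.9997
H_after for p=0.2: 0.7219
Reduction = 0.9997 - 0.7219 = 0.2778

0.2778


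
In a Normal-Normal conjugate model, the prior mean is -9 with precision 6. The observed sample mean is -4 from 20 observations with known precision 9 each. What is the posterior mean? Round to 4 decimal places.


Posterior precision = tau0 + n*tau = 6 + 20*9 = 186
Posterior mean = (tau0*mu0 + n*tau*xbar) / posterior_precision
= (6*-9 + 20*9*-4) / 186
= -774 / 186 = -4.1613

-4.1613


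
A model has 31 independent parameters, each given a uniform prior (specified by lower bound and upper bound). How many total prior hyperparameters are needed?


Each uniform prior needs 2 hyperparameters (lower bound and upper bound).
Total = 2 * 31 = 62

62


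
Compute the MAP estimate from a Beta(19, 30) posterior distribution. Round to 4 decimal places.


MAP = mode of Beta distribution
= (alpha - 1)/(alpha + beta - 2)
= (19-1)/(19+30-2)
= 18/47 = 0.383

0.383


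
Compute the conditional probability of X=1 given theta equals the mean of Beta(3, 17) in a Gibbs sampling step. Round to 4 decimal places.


Mean of Beta(3, 17) = 0.15
P(X=1 | theta=0.15) = 0.15

0.15


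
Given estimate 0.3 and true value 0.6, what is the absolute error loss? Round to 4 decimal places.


Absolute error = |estimate - true|
= |-0.3| = 0.3

0.3


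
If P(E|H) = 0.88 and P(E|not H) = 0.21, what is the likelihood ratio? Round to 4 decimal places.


Likelihood ratio = P(E|H) / P(E|not H)
= 0.88 / 0.21
= 4.1905

4.1905


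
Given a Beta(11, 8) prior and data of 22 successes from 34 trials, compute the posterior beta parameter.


Number of failures = 34 - 22 = 12
Posterior beta = 8 + 12 = 20

20


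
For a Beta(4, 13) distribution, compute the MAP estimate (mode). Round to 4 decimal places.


MAP = mode = (a-1)/(a+b-2)
= (4-1)/(4+13-2)
= 3/15 = 0.2

0.2


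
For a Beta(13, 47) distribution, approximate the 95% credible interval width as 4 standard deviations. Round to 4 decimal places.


Variance of Beta(a,b) = ab / ((a+b)^2 * (a+b+1))
= 13*47 / ((60)^2 * 61)
= 0.0028
SD = sqrt(0.0028) = 0.0527
Width = 4 * SD = 0.211

0.211


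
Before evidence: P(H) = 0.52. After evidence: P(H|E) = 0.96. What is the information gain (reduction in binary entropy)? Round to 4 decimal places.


Prior entropy = 0.9988
Posterior entropy = 0.2423
Information gain = 0.9988 - 0.2423 = 0.7566

0.7566


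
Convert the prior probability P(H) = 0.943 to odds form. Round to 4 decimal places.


P(not H) = 1 - 0.943 = 0.057
Odds = 0.943 / 0.057 = 16.5439

16.5439


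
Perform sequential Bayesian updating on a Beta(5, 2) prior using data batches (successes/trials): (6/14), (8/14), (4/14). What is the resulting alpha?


Accumulate successes: 18
Posterior alpha = prior alpha + sum of successes
= 5 + 18 = 23

23


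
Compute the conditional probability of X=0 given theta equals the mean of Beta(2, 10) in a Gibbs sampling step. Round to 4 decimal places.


Mean of Beta(2, 10) = 0.1667
P(X=0 | theta=0.1667) = 0.8333

0.8333


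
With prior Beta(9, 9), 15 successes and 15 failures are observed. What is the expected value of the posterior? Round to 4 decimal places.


Posterior = Beta(24, 24)
E[theta] = alpha/(alpha+beta)
= 24/48 = 0.5

0.5


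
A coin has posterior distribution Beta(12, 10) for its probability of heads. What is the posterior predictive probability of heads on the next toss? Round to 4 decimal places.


Posterior predictive = E[theta] = alpha/(alpha+beta)
= 12/22
= 0.5455

0.5455


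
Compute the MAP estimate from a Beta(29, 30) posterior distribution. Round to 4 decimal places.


MAP = mode of Beta distribution
= (alpha - 1)/(alpha + beta - 2)
= (29-1)/(29+30-2)
= 28/57 = 0.4912

0.4912


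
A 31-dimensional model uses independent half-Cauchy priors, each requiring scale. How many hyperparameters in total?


Per parameter: 1 (scale).
Total = 31 * 1 = 31

31


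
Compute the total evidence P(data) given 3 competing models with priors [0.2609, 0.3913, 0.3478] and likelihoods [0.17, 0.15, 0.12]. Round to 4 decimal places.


Marginal likelihood = sum P(model_i) * P(data|model_i)
Model 1: 0.2609 * 0.17 = 0.0444
Model 2: 0.3913 * 0.15 = 0.0587
Model 3: 0.3478 * 0.12 = 0.0417
Total = 0.1448

0.1448


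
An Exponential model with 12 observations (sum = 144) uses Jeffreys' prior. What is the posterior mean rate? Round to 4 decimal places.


Posterior Gamma(12, 144)
E[lambda] = 12/144 = 0.0833

0.0833


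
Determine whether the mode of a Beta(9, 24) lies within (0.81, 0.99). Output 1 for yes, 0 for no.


First find the mode: (a-1)/(a+b-2) = 0.2581
Is 0.2581 in (0.81, 0.99)? 0

0


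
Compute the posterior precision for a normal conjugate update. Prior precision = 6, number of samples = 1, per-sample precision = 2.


tau_post = tau_0 + n * tau
= 6 + 1 * 2 = 8

8


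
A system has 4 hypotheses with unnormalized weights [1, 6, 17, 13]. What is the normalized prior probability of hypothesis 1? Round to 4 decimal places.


The normalized prior is the weight divided by the total.
Total weight = 37
P(H1) = 1 / 37 = 0.027

0.027


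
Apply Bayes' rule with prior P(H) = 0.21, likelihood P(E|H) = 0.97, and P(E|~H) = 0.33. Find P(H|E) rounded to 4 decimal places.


Step 1: Compute marginal P(E) = P(E|H)P(H) + P(E|~H)P(~H)
= 0.97*0.21 + 0.33*0.79 = 0.4644
Step 2: P(H|E) = P(E|H)P(H)/P(E) = 0.2037/0.4644
= 0.4386

0.4386


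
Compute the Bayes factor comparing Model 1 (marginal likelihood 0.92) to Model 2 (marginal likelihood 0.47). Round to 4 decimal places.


BF12 = marginal likelihood of M1 / marginal likelihood of M2
= 0.92/0.47
= 1.9574

1.9574


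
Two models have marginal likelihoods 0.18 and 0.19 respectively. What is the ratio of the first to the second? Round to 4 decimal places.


Evidence ratio = 0.18 / 0.19
= 0.9474

0.9474


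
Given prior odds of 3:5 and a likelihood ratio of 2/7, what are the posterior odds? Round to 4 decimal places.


Posterior odds = prior odds * LR
Prior odds = 3/5 = 0.6
LR = 2/7 = 0.2857
Posterior odds = 0.6 * 0.2857 = 0.1714

0.1714


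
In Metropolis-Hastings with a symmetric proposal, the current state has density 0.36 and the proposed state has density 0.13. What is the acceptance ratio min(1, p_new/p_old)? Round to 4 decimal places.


Ratio = p_new / p_old = 0.13 / 0.36 = 0.3611
Acceptance = min(1, 0.3611) = 0.3611

0.3611


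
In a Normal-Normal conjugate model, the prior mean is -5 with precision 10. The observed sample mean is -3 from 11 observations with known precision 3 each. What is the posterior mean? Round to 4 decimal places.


Posterior precision = tau0 + n*tau = 10 + 11*3 = 43
Posterior mean = (tau0*mu0 + n*tau*xbar) / posterior_precision
= (10*-5 + 11*3*-3) / 43
= -149 / 43 = -3.4651

-3.4651


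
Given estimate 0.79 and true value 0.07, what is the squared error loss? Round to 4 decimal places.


Squared error = (estimate - true)^2
Difference = 0.72
Loss = 0.72^2 = 0.5184

0.5184


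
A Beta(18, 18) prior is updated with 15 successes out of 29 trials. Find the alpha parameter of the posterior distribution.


In the Beta-Binomial conjugate update:
alpha_post = alpha_prior + successes
= 18 + 15
= 33

33


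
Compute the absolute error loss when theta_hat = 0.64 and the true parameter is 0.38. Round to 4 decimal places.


L = |theta_hat - theta_true|
= |0.64 - 0.38| = 0.26

0.26


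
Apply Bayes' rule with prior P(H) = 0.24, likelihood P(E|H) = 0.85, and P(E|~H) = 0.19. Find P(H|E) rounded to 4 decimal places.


Step 1: Compute marginal P(E) = P(E|H)P(H) + P(E|~H)P(~H)
= 0.85*0.24 + 0.19*0.76 = 0.3484
Step 2: P(H|E) = P(E|H)P(H)/P(E) = 0.204/0.3484
= 0.5855

0.5855


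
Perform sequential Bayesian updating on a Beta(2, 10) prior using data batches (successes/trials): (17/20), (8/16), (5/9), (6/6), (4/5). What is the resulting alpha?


Accumulate successes: 40
Posterior alpha = prior alpha + sum of successes
= 2 + 40 = 42

42


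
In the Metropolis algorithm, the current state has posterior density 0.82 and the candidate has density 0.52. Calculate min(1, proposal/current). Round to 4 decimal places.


Ratio = 0.52/0.82 = 0.6341
Acceptance probability = min(1, 0.6341)
= 0.6341

0.6341


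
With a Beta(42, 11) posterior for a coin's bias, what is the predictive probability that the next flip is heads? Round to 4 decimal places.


The predictive probability equals the posterior mean.
P(next = heads) = alpha / (alpha + beta)
= 42 / 53 = 0.7925

0.7925


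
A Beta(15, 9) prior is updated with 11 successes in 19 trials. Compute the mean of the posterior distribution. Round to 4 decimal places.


After update: Beta(26, 17)
Mean = 26 / (26 + 17) = 26 / 43
= 0.6047

0.6047


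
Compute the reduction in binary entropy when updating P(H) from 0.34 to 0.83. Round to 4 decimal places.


H_before = -p*log2(p) - (1-p)*log2(1-p) for p=0.34: 0.9248
H_after for p=0.83: 0.6577
Reduction = 0.9248 - 0.6577 = 0.2671

0.2671


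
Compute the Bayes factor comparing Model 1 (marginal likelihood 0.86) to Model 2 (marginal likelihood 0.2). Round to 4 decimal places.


BF12 = marginal likelihood of M1 / marginal likelihood of M2
= 0.86/0.2
= 4.3

4.3


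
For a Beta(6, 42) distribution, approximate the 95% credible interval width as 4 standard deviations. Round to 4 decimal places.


Variance of Beta(a,b) = ab / ((a+b)^2 * (a+b+1))
= 6*42 / ((48)^2 * 49)
= 0.0022
SD = sqrt(0.0022) = 0.0472
Width = 4 * SD = 0.189

0.189


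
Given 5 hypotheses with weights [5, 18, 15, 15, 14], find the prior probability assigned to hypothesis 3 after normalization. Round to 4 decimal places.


To normalize, divide each weight by the sum of all weights.
Sum = 67
Prior(H3) = 15/67 = 0.2239

0.2239


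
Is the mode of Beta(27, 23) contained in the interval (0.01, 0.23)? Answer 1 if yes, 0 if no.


Mode = (a-1)/(a+b-2) = 26/48 = 0.5417
Interval: (0.01, 0.23)
Contains mode? 0

0


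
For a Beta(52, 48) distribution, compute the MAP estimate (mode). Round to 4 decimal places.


MAP = mode = (a-1)/(a+b-2)
= (52-1)/(52+48-2)
= 51/98 = 0.5204

0.5204


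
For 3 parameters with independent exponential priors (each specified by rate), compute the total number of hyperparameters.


A exponential prior has 1 hyperparameter per parameter.
Total = 3 * 1 = 3

3


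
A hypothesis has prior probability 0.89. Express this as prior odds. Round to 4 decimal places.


Odds = P(H) / P(not H) = 0.89 / 0.11
= 8.0909

8.0909


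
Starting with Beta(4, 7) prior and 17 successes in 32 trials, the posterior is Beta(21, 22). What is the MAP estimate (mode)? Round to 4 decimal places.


The mode of Beta(a, b) when a > 1 and b > 1 is (a-1)/(a+b-2)
= (21 - 1) / (21 + 22 - 2)
= 20 / 41
= 0.4878

0.4878


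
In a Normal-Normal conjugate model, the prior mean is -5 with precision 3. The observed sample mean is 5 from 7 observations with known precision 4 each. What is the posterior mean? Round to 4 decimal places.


Posterior precision = tau0 + n*tau = 3 + 7*4 = 31
Posterior mean = (tau0*mu0 + n*tau*xbar) / posterior_precision
= (3*-5 + 7*4*5) / 31
= 125 / 31 = 4.0323

4.0323


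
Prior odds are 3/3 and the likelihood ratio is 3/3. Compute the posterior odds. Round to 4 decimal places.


Posterior odds = prior odds * likelihood ratio
= (3/3) * (3/3)
= 9 / 9
= 1.0

1.0


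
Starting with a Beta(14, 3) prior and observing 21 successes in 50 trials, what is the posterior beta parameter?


Posterior beta = prior beta + failures
Failures = 50 - 21 = 29
beta_post = 3 + 29 = 32

32


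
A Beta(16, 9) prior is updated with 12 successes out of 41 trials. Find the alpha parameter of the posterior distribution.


In the Beta-Binomial conjugate update:
alpha_post = alpha_prior + successes
= 16 + 12
= 28

28


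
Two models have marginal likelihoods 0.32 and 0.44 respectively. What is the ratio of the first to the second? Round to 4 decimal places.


Evidence ratio = 0.32 / 0.44
= 0.7273

0.7273


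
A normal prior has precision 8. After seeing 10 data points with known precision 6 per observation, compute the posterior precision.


In the conjugate normal model, precisions add:
tau_posterior = tau_prior + n * tau_data
= 8 + 10*6 = 68

68


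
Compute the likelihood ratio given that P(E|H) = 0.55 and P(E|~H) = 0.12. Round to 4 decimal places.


LR = P(E|H) / P(E|~H)
= 0.55 / 0.12 = 4.5833

4.5833


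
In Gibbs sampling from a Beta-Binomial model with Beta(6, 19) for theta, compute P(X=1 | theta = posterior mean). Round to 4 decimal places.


Posterior mean = alpha/(alpha+beta) = 6/25 = 0.24
P(X=1|theta=mean) = theta = 0.24

0.24


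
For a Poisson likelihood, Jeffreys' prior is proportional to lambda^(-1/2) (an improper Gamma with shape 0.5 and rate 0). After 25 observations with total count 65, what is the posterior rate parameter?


Jeffreys' prior for Poisson is proportional to lambda^(-1/2).
Posterior is Gamma(0.5 + S, 0 + n) = Gamma(0.5 + 65, 25).
Posterior rate = 0 + n = 25

25.0


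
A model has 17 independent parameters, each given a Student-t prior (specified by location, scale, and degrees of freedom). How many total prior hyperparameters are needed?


Each Student-t prior needs 3 hyperparameters (location, scale, and degrees of freedom).
Total = 3 * 17 = 51

51


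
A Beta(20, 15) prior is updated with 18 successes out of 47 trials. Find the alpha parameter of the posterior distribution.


In the Beta-Binomial conjugate update:
alpha_post = alpha_prior + successes
= 20 + 18
= 38

38


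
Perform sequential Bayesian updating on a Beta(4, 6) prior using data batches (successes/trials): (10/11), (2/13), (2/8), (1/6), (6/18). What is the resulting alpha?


Accumulate successes: 21
Posterior alpha = prior alpha + sum of successes
= 4 + 21 = 25

25


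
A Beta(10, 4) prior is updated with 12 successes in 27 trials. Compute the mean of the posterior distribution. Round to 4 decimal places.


After update: Beta(22, 19)
Mean = 22 / (22 + 19) = 22 / 41
= 0.5366

0.5366


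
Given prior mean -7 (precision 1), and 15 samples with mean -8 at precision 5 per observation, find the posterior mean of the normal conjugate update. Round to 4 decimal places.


The posterior mean is a precision-weighted average of prior and data.
Post. prec. = 1 + 75 = 76
Post. mean = (-7 + -600)/76 = -607/76 = -7.9868

-7.9868


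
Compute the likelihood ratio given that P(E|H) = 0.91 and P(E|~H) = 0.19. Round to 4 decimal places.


LR = P(E|H) / P(E|~H)
= 0.91 / 0.19 = 4.7895

4.7895


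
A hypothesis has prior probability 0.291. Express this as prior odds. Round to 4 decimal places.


Odds = P(H) / P(not H) = 0.291 / 0.709
= 0.4104

0.4104


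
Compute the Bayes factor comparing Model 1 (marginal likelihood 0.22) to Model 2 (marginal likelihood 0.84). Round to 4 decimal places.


BF12 = marginal likelihood of M1 / marginal likelihood of M2
= 0.22/0.84
= 0.2619

0.2619


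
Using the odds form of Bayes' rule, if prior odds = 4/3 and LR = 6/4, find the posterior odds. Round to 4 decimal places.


Bayes' rule in odds form: posterior odds = prior odds * LR
= (4 * 6) / (3 * 4)
= 24/12 = 2.0

2.0


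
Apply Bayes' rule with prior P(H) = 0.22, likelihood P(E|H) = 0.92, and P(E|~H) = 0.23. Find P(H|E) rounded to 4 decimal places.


Step 1: Compute marginal P(E) = P(E|H)P(H) + P(E|~H)P(~H)
= 0.92*0.22 + 0.23*0.78 = 0.3818
Step 2: P(H|E) = P(E|H)P(H)/P(E) = 0.2024/0.3818
= 0.5301

0.5301


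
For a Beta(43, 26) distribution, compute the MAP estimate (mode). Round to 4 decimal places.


MAP = mode = (a-1)/(a+b-2)
= (43-1)/(43+26-2)
= 42/67 = 0.6269

0.6269


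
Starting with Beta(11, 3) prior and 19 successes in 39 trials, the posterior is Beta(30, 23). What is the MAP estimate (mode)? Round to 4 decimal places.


The mode of Beta(a, b) when a > 1 and b > 1 is (a-1)/(a+b-2)
= (30 - 1) / (30 + 23 - 2)
= 29 / 51
= 0.5686

0.5686


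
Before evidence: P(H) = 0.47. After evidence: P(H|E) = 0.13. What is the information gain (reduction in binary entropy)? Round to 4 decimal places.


Prior entropy = 0.9974
Posterior entropy = 0.5574
Information gain = 0.9974 - 0.5574 = 0.44

0.44


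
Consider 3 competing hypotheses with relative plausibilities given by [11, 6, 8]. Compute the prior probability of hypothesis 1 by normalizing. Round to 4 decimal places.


Sum of weights = 11 + 6 + 8 = 25
Normalized prior for H1 = 11 / 25
= 0.44

0.44


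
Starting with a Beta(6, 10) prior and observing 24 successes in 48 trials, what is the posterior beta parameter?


Posterior beta = prior beta + failures
Failures = 48 - 24 = 24
beta_post = 10 + 24 = 34

34


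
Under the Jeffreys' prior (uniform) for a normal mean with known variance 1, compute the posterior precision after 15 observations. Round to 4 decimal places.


Prior precision = 0 (flat prior).
Post. prec. = 0 + n/var = 15/1 = 15.0

15.0


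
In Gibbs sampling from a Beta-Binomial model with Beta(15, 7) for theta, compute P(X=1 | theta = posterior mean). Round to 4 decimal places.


Posterior mean = alpha/(alpha+beta) = 15/22 = 0.6818
P(X=1|theta=mean) = theta = 0.6818

0.6818


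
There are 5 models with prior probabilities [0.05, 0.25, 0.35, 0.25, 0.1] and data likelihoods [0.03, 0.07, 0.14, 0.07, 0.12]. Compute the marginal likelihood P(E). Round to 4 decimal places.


P(E) = sum over models of P(M_i) * P(E|M_i)
= 0.05*0.03 + 0.25*0.07 + 0.35*0.14 + 0.25*0.07 + 0.1*0.12
= 0.0975

0.0975


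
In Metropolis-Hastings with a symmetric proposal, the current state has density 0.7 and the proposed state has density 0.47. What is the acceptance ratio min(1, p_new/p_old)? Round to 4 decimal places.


Ratio = p_new / p_old = 0.47 / 0.7 = 0.6714
Acceptance = min(1, 0.6714) = 0.6714

0.6714


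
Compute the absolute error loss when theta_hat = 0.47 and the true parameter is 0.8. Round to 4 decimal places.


L = |theta_hat - theta_true|
= |0.47 - 0.8| = 0.33

0.33


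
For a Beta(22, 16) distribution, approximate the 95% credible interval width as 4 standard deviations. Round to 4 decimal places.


Variance of Beta(a,b) = ab / ((a+b)^2 * (a+b+1))
= 22*16 / ((38)^2 * 39)
= 0.0063
SD = sqrt(0.0063) = 0.0791
Width = 4 * SD = 0.3162

0.3162


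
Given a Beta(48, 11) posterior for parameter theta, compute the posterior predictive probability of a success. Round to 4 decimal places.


For a Beta-Bernoulli model, the predictive probability is the mean:
P(success) = 48/(48+11) = 48/59 = 0.8136

0.8136


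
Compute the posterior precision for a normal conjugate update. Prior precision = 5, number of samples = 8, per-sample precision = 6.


tau_post = tau_0 + n * tau
= 5 + 8 * 6 = 53

53


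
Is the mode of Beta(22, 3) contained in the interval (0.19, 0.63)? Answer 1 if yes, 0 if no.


Mode = (a-1)/(a+b-2) = 21/23 = 0.913
Interval: (0.19, 0.63)
Contains mode? 0

0


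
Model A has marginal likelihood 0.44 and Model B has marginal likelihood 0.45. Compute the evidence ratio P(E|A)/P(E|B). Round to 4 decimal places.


Evidence ratio = P(E|A) / P(E|B)
= 0.44 / 0.45
= 0.9778

0.9778


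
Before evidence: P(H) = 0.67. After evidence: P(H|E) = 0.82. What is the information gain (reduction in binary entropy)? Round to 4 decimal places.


Prior entropy = 0.9149
Posterior entropy = 0.6801
Information gain = 0.9149 - 0.6801 = 0.2348

0.2348


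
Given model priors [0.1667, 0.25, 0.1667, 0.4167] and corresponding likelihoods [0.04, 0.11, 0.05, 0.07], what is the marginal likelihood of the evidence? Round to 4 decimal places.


P(E) = sum_i P(M_i) P(E|M_i)
= 0.0067 + 0.0275 + 0.0083 + 0.0292
= 0.0717

0.0717


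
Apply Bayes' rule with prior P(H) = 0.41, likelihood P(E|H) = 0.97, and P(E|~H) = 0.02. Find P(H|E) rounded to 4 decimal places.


Step 1: Compute marginal P(E) = P(E|H)P(H) + P(E|~H)P(~H)
= 0.97*0.41 + 0.02*0.59 = 0.4095
Step 2: P(H|E) = P(E|H)P(H)/P(E) = 0.3977/0.4095
= 0.9712

0.9712


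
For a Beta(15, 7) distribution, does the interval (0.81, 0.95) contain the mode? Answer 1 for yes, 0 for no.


Mode of Beta(a,b) = (a-1)/(a+b-2)
= (15-1)/(15+7-2) = 0.7
Check: 0.81 <= 0.7 <= 0.95?
Result: 0

0


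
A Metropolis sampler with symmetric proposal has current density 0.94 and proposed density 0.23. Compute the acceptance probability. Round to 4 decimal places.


For symmetric proposals, acceptance = min(1, pi(x*)/pi(x))
= min(1, 0.23/0.94)
= min(1, 0.2447) = 0.2447

0.2447


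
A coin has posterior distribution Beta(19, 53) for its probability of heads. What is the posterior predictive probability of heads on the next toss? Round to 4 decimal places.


Posterior predictive = E[theta] = alpha/(alpha+beta)
= 19/72
= 0.2639

0.2639


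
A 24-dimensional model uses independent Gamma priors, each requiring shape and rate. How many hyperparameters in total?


Per parameter: 2 (shape and rate).
Total = 24 * 2 = 48

48


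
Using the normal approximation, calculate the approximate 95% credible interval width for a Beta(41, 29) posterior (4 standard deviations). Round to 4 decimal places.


Var(Beta) = 41*29/(70^2 * 71) = 0.0034
SD = 0.0585
Width ~ 4*SD = 0.2338

0.2338


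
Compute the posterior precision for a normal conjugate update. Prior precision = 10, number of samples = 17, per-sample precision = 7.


tau_post = tau_0 + n * tau
= 10 + 17 * 7 = 129

129


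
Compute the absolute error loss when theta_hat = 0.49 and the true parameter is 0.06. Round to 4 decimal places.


L = |theta_hat - theta_true|
= |0.49 - 0.06| = 0.43

0.43


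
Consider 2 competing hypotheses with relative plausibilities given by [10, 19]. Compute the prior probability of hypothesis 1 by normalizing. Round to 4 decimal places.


Sum of weights = 10 + 19 = 29
Normalized prior for H1 = 10 / 29
= 0.3448

0.3448


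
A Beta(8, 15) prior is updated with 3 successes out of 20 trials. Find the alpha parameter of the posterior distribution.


In the Beta-Binomial conjugate update:
alpha_post = alpha_prior + successes
= 8 + 3
= 11

11


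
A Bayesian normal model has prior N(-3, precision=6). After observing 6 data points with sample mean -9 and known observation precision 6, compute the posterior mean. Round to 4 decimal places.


Posterior mean = (prior_precision * prior_mean + n * data_precision * data_mean) / (prior_precision + n * data_precision)
Numerator = 6*-3 + 6*6*-9 = -342
Denominator = 6 + 6*6 = 42
Posterior mean = -8.1429

-8.1429


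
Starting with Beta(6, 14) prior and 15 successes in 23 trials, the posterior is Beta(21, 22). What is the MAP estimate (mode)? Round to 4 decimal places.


The mode of Beta(a, b) when a > 1 and b > 1 is (a-1)/(a+b-2)
= (21 - 1) / (21 + 22 - 2)
= 20 / 41
= 0.4878

0.4878


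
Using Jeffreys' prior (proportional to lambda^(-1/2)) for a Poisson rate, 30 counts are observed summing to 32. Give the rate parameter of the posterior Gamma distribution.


Conjugate update: Gamma(prior_shape + S, prior_rate + n).
Prior shape = 0.5, prior rate = 0.
Posterior rate = 0 + n = 30

30.0


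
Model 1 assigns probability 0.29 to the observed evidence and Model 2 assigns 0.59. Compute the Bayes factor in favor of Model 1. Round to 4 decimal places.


BF = P(data|M1) / P(data|M2)
= 0.29 / 0.59 = 0.4915

0.4915


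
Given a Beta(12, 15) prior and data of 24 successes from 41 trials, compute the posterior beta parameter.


Number of failures = 41 - 24 = 17
Posterior beta = 15 + 17 = 32

32


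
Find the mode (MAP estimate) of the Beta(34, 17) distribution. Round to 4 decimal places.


For Beta(a,b) with a,b > 1:
Mode = (a-1)/(a+b-2) = (34-1)/(51-2)
= 33/49 = 0.6735

0.6735


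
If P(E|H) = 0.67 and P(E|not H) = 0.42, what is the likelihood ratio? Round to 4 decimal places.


Likelihood ratio = P(E|H) / P(E|not H)
= 0.67 / 0.42
= 1.5952

1.5952


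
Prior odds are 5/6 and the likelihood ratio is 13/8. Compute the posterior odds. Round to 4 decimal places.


Posterior odds = prior odds * likelihood ratio
= (5/6) * (13/8)
= 65 / 48
= 1.3542

1.3542


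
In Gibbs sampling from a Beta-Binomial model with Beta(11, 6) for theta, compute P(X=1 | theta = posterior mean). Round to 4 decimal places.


Posterior mean = alpha/(alpha+beta) = 11/17 = 0.6471
P(X=1|theta=mean) = theta = 0.6471

0.6471


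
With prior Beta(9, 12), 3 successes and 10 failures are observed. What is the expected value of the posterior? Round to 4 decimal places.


Posterior = Beta(12, 22)
E[theta] = alpha/(alpha+beta)
= 12/34 = 0.3529

0.3529


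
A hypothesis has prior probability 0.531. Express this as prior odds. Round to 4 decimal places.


Odds = P(H) / P(not H) = 0.531 / 0.469
= 1.1322

1.1322


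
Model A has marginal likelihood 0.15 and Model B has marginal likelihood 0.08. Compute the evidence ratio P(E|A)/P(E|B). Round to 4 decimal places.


Evidence ratio = P(E|A) / P(E|B)
= 0.15 / 0.08
= 1.875

1.875


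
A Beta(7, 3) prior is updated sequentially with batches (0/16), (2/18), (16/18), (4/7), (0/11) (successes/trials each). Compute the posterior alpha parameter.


Sequential conjugate updating is equivalent to a single batch update.
Total successes across all batches = 22
alpha_posterior = alpha_prior + total_successes = 7 + 22
= 29

29


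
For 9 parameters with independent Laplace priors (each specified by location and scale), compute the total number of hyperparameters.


A Laplace prior has 2 hyperparameters per parameter.
Total = 9 * 2 = 18

18


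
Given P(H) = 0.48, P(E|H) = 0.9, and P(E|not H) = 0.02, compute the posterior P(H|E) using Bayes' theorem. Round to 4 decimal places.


By Bayes' theorem: P(H|E) = P(E|H)*P(H) / P(E)
P(E) = P(E|H)*P(H) + P(E|not H)*P(not H)
P(E) = 0.9*0.48 + 0.02*0.52 = 0.4424
P(H|E) = 0.9*0.48 / 0.4424 = 0.9765

0.9765


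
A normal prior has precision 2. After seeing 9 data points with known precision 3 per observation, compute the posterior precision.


In the conjugate normal model, precisions add:
tau_posterior = tau_prior + n * tau_data
= 2 + 9*3 = 29

29


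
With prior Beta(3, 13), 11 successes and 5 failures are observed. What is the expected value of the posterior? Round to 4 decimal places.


Posterior = Beta(14, 18)
E[theta] = alpha/(alpha+beta)
= 14/32 = 0.4375

0.4375


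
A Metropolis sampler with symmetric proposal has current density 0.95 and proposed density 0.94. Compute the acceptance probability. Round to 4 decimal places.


For symmetric proposals, acceptance = min(1, pi(x*)/pi(x))
= min(1, 0.94/0.95)
= min(1, 0.9895) = 0.9895

0.9895


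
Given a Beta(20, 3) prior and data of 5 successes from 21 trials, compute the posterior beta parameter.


Number of failures = 21 - 5 = 16
Posterior beta = 3 + 16 = 19

19


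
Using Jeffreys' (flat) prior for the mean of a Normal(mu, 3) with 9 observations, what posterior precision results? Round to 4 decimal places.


Flat prior means prior precision is 0.
Posterior precision = n / sigma^2 = 9/3 = 3.0

3.0


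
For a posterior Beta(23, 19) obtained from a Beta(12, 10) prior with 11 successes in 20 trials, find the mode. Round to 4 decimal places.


Mode = (alpha - 1) / (alpha + beta - 2)
= 22 / 40
= 0.55

0.55


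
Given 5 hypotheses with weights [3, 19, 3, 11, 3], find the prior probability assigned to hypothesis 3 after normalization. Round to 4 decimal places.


To normalize, divide each weight by the sum of all weights.
Sum = 39
Prior(H3) = 3/39 = 0.0769

0.0769


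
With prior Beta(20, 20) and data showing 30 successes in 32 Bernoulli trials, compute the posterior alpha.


Conjugate update: alpha_posterior = alpha_prior + k
= 20 + 30 = 50

50


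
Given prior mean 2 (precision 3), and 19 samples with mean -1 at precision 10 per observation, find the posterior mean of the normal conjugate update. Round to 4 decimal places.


The posterior mean is a precision-weighted average of prior and data.
Post. prec. = 3 + 190 = 193
Post. mean = (6 + -190)/193 = -184/193 = -0.9534

-0.9534


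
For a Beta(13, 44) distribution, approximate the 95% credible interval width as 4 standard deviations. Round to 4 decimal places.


Variance of Beta(a,b) = ab / ((a+b)^2 * (a+b+1))
= 13*44 / ((57)^2 * 58)
= 0.003
SD = sqrt(0.003) = 0.0551
Width = 4 * SD = 0.2204

0.2204


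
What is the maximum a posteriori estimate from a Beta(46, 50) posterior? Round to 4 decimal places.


The MAP estimate equals the mode of the distribution.
Mode of Beta(a,b) = (a-1)/(a+b-2)
= 45/94
= 0.4787

0.4787


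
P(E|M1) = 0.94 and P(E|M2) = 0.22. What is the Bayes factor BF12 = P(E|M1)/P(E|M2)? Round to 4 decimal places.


Bayes factor BF12 = P(E|M1) / P(E|M2)
= 0.94 / 0.22
= 4.2727

4.2727


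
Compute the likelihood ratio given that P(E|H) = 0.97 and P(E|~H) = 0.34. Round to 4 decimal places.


LR = P(E|H) / P(E|~H)
= 0.97 / 0.34 = 2.8529

2.8529


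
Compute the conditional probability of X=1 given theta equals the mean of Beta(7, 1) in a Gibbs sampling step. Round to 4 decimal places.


Mean of Beta(7, 1) = 0.875
P(X=1 | theta=0.875) = 0.875

0.875
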